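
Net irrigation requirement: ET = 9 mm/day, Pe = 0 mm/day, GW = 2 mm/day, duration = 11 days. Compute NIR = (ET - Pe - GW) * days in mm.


Daily deficit = ET - Pe - GW = 9 - 0 - 2 = 7 mm/day
NIR = 7 * 11 = 77 mm

77.0000 mm


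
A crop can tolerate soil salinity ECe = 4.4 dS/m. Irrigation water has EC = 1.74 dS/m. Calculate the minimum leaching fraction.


LR = ECiw / (5*ECe - ECiw)
LR = 1.74 / (5*4.4 - 1.74)
LR = 1.74 / 20.2600

0.0859


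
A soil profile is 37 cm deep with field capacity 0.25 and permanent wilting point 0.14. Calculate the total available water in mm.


AWC = (FC - PWP) * d * 10
AWC = (0.25 - 0.14) * 37 * 10
AWC = 0.1100 * 37 * 10

40.7000 mm


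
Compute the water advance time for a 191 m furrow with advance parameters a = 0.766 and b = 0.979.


t = (L/a)^(1/b)
t = (191/0.766)^(1/0.979)
t = 249.347258^(1/0.979)

280.6837 min


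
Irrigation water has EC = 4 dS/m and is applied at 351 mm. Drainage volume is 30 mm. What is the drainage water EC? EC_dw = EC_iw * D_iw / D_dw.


EC_dw = EC_iw * D_iw / D_dw
EC_dw = 4 * 351 / 30
EC_dw = 1404 / 30

46.8000 dS/m


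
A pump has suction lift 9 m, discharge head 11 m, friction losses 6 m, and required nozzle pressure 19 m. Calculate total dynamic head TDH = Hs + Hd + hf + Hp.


TDH = Hs + Hd + hf + Hp = 9 + 11 + 6 + 19 = 45

45 m


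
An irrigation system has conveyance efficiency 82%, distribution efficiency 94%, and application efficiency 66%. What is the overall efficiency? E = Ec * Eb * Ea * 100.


Ec = 0.82, Eb = 0.94, Ea = 0.66
E = 0.82 * 0.94 * 0.66 * 100 = 50.8728%

50.8728 %


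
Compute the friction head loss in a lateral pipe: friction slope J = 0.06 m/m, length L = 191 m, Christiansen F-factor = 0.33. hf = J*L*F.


hf = J * L * F = 0.06 * 191 * 0.33 = 3.7818 m

3.7818 m


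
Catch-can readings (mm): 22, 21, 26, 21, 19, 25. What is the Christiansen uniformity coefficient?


mean = 22.333333 mm
MAD = 2.111111 mm
CU = (1 - 2.111111/22.333333)*100

90.5473 %


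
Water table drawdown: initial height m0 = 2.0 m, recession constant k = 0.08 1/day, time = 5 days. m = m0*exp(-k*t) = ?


m = m0 * exp(-k*t)
m = 2.0 * exp(-0.08 * 5)
m = 2.0 * exp(-0.4000)

1.3406 m


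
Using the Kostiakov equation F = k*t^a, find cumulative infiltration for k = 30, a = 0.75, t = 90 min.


F = k * t^a = 30 * 90^0.75
F = 30 * 29.220112

876.6034 mm


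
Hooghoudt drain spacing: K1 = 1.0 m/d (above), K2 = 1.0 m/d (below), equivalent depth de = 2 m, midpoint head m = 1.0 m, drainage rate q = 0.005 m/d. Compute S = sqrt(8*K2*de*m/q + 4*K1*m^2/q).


S^2 = 8*K2*de*m/q + 4*K1*m^2/q
S^2 = 8*1.0*2*1.0/0.005 + 4*1.0*1.0^2/0.005
S = sqrt(4000.0000)

63.2456 m


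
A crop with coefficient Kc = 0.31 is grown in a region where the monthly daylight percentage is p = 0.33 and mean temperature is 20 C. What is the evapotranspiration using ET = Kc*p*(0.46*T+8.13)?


ET = Kc * p * (0.46*T + 8.13)
ET = 0.31 * 0.33 * (0.46*20 + 8.13)
ET = 0.31 * 0.33 * 17.3300

1.7729 mm/day


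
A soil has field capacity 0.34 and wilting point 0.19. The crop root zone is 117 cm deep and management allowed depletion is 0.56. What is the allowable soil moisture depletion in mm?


SMD = (FC - PWP) * d * MAD * 10
SMD = (0.34 - 0.19) * 117 * 0.56 * 10
SMD = 0.1500 * 117 * 0.56 * 10

98.2800 mm


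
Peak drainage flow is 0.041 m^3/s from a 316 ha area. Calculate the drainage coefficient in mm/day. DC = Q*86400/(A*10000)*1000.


DC = Q * 86400 / (A * 10000) * 1000
DC = 0.041 * 86400 / (316 * 10000) * 1000
DC = 3542400.0000 / 3160000

1.1210 mm/day


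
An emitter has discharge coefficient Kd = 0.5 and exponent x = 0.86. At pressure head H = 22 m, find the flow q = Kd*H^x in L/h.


q = Kd * H^x = 0.5 * 22^0.86 = 0.5 * 14.271956

7.1360 L/h


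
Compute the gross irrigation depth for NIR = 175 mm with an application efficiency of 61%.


Ea = 61% = 0.61
GID = NIR / Ea = 175 / 0.61 = 286.8852 mm

286.8852 mm


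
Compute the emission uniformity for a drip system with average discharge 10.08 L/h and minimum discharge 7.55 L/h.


EU = (q_min/q_avg)*100 = (7.55/10.08)*100 = 74.9008%

74.9008 %


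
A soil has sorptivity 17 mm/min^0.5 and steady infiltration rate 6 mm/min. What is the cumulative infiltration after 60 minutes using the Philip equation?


F = S*sqrt(t) + A*t
F = 17*sqrt(60) + 6*60
F = 17*7.745967 + 360

491.6814 mm


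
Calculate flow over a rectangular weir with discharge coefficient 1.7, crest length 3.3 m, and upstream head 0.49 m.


Q = C * L * H^(3/2) = 1.7 * 3.3 * 0.49^1.5 = 1.7 * 3.3 * 0.343000

1.9242 m^3/s


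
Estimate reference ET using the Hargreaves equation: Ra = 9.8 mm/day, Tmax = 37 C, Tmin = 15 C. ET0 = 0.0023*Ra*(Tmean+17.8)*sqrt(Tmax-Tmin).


Tmean = (Tmax + Tmin)/2 = (37 + 15)/2 = 26.0
ET0 = 0.0023 * 9.8 * (26.0 + 17.8) * sqrt(37 - 15)
ET0 = 0.0023 * 9.8 * 43.8 * 4.690416

4.6306 mm/day


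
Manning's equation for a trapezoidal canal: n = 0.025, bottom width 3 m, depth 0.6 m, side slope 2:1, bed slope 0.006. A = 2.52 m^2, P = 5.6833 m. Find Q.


R = A/P = 2.52/5.6833 = 0.443404
Q = (1/0.025) * 2.52 * 0.443404^(2/3) * 0.006^0.5

4.5401 m^3/s


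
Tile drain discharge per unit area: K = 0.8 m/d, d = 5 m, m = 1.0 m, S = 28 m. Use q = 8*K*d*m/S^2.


q = 8*K*d*m/S^2
q = 8*0.8*5*1.0/28^2
q = 32.0000 / 784

0.0408 m/d


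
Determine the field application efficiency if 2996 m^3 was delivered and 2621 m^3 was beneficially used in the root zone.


Ea = V_root / V_field * 100 = 2621 / 2996 * 100 = 87.4833%

87.4833 %


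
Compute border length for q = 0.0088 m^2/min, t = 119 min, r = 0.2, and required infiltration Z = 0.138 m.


L = q*t/((1+r)*Z)
L = 0.0088*119/((1+0.2)*0.138)
L = 1.0472/0.1656

6.3237 m


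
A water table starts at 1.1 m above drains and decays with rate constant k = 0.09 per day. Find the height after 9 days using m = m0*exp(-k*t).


m = m0 * exp(-k*t)
m = 1.1 * exp(-0.09 * 9)
m = 1.1 * exp(-0.8100)

0.4893 m


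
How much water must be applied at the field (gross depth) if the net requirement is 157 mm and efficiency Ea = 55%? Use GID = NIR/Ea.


Ea = 55% = 0.55
GID = NIR / Ea = 157 / 0.55 = 285.4545 mm

285.4545 mm


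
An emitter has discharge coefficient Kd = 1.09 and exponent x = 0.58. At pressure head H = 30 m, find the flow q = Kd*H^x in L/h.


q = Kd * H^x = 1.09 * 30^0.58 = 1.09 * 7.190024

7.8371 L/h


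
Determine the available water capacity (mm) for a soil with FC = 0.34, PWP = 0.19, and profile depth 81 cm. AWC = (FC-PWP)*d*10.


AWC = (FC - PWP) * d * 10
AWC = (0.34 - 0.19) * 81 * 10
AWC = 0.1500 * 81 * 10

121.5000 mm


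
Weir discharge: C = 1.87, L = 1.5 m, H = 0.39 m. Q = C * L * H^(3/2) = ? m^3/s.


Q = C * L * H^(3/2) = 1.87 * 1.5 * 0.39^1.5 = 1.87 * 1.5 * 0.243555

0.6832 m^3/s


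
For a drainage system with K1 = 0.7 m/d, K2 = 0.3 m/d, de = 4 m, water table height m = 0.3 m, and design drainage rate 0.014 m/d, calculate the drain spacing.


S^2 = 8*K2*de*m/q + 4*K1*m^2/q
S^2 = 8*0.3*4*0.3/0.014 + 4*0.7*0.3^2/0.014
S = sqrt(223.7143)

14.9571 m


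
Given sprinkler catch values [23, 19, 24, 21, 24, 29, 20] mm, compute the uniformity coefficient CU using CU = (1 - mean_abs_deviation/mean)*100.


mean = 22.857143 mm
MAD = 2.448980 mm
CU = (1 - 2.448980/22.857143)*100

89.2857 %


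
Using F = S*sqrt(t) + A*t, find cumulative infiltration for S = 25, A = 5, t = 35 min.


F = S*sqrt(t) + A*t
F = 25*sqrt(35) + 5*35
F = 25*5.916080 + 175

322.9020 mm


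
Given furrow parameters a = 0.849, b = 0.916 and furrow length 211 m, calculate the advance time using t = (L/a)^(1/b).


t = (L/a)^(1/b)
t = (211/0.849)^(1/0.916)
t = 248.527680^(1/0.916)

412.1335 min


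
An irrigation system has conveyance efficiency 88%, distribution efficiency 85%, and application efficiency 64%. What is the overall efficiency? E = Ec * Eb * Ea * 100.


Ec = 0.88, Eb = 0.85, Ea = 0.64
E = 0.88 * 0.85 * 0.64 * 100 = 47.8720%

47.8720 %


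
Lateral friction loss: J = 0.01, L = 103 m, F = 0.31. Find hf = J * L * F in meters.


hf = J * L * F = 0.01 * 103 * 0.31 = 0.3193 m

0.3193 m


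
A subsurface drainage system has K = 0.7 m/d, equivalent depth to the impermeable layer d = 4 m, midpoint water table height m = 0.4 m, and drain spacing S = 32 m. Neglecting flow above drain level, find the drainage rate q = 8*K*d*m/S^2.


q = 8*K*d*m/S^2
q = 8*0.7*4*0.4/32^2
q = 8.9600 / 1024

0.0087 m/d


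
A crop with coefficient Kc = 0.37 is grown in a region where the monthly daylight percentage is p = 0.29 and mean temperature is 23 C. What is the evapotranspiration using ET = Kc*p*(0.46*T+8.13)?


ET = Kc * p * (0.46*T + 8.13)
ET = 0.37 * 0.29 * (0.46*23 + 8.13)
ET = 0.37 * 0.29 * 18.7100

2.0076 mm/day


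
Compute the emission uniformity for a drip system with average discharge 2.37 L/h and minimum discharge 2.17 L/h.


EU = (q_min/q_avg)*100 = (2.17/2.37)*100 = 91.5612%

91.5612 %


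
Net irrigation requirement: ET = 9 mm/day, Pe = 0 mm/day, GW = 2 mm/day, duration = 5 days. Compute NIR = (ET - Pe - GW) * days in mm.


Daily deficit = ET - Pe - GW = 9 - 0 - 2 = 7 mm/day
NIR = 7 * 5 = 35 mm

35.0000 mm


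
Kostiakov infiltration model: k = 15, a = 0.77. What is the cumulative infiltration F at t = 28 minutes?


F = k * t^a = 15 * 28^0.77
F = 15 * 13.011030

195.1654 mm


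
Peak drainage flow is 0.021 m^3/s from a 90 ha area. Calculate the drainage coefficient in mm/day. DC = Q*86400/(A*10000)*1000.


DC = Q * 86400 / (A * 10000) * 1000
DC = 0.021 * 86400 / (90 * 10000) * 1000
DC = 1814400.0000 / 900000

2.0160 mm/day


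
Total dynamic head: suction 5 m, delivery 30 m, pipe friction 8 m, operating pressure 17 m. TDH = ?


TDH = Hs + Hd + hf + Hp = 5 + 30 + 8 + 17 = 60

60 m


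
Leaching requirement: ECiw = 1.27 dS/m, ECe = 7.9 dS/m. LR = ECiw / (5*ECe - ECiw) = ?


LR = ECiw / (5*ECe - ECiw)
LR = 1.27 / (5*7.9 - 1.27)
LR = 1.27 / 38.2300

0.0332


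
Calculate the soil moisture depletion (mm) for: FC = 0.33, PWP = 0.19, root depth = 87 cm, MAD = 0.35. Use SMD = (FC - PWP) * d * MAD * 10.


SMD = (FC - PWP) * d * MAD * 10
SMD = (0.33 - 0.19) * 87 * 0.35 * 10
SMD = 0.1400 * 87 * 0.35 * 10

42.6300 mm


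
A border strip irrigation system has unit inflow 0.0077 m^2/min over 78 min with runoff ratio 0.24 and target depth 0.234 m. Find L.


L = q*t/((1+r)*Z)
L = 0.0077*78/((1+0.24)*0.234)
L = 0.6006/0.29016

2.0699 m


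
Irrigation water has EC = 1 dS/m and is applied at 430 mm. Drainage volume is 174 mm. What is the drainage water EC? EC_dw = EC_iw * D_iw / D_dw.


EC_dw = EC_iw * D_iw / D_dw
EC_dw = 1 * 430 / 174
EC_dw = 430 / 174

2.4713 dS/m


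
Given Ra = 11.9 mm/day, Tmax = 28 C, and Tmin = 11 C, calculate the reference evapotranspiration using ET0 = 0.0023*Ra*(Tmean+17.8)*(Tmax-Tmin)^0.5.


Tmean = (Tmax + Tmin)/2 = (28 + 11)/2 = 19.5
ET0 = 0.0023 * 11.9 * (19.5 + 17.8) * sqrt(28 - 11)
ET0 = 0.0023 * 11.9 * 37.3 * 4.123106

4.2093 mm/day


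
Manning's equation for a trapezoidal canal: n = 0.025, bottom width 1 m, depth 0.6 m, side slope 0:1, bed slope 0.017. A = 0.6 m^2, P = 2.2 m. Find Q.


R = A/P = 0.6/2.2 = 0.272727
Q = (1/0.025) * 0.6 * 0.272727^(2/3) * 0.017^0.5

1.3160 m^3/s


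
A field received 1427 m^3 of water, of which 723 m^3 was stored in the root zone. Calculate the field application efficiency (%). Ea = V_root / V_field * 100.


Ea = V_root / V_field * 100 = 723 / 1427 * 100 = 50.6657%

50.6657 %


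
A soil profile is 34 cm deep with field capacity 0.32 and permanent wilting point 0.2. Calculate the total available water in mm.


AWC = (FC - PWP) * d * 10
AWC = (0.32 - 0.2) * 34 * 10
AWC = 0.1200 * 34 * 10

40.8000 mm


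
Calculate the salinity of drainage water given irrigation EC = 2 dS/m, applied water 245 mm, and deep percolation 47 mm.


EC_dw = EC_iw * D_iw / D_dw
EC_dw = 2 * 245 / 47
EC_dw = 490 / 47

10.4255 dS/m


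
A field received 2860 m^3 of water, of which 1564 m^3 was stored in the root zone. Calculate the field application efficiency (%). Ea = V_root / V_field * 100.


Ea = V_root / V_field * 100 = 1564 / 2860 * 100 = 54.6853%

54.6853 %


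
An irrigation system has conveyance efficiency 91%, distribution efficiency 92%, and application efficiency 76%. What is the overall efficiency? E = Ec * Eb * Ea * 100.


Ec = 0.91, Eb = 0.92, Ea = 0.76
E = 0.91 * 0.92 * 0.76 * 100 = 63.6272%

63.6272 %


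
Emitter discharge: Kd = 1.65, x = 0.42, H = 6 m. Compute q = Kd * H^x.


q = Kd * H^x = 1.65 * 6^0.42 = 1.65 * 2.122382

3.5019 L/h


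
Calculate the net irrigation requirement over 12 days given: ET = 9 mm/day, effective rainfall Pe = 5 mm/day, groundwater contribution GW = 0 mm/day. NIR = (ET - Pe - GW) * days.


Daily deficit = ET - Pe - GW = 9 - 5 - 0 = 4 mm/day
NIR = 4 * 12 = 48 mm

48.0000 mm


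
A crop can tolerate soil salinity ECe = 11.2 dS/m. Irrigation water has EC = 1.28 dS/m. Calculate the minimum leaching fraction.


LR = ECiw / (5*ECe - ECiw)
LR = 1.28 / (5*11.2 - 1.28)
LR = 1.28 / 54.7200

0.0234


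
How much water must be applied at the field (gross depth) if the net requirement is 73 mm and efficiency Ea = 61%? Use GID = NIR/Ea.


Ea = 61% = 0.61
GID = NIR / Ea = 73 / 0.61 = 119.6721 mm

119.6721 mm


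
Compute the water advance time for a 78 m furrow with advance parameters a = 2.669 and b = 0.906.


t = (L/a)^(1/b)
t = (78/2.669)^(1/0.906)
t = 29.224429^(1/0.906)

41.4783 min


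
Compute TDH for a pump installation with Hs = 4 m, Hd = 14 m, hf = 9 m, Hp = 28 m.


TDH = Hs + Hd + hf + Hp = 4 + 14 + 9 + 28 = 55

55 m


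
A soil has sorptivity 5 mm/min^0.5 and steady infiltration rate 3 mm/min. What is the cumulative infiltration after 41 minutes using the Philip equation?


F = S*sqrt(t) + A*t
F = 5*sqrt(41) + 3*41
F = 5*6.403124 + 123

155.0156 mm


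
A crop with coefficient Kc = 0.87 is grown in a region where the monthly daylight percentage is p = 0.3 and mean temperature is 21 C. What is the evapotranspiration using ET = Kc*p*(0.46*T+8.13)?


ET = Kc * p * (0.46*T + 8.13)
ET = 0.87 * 0.3 * (0.46*21 + 8.13)
ET = 0.87 * 0.3 * 17.7900

4.6432 mm/day


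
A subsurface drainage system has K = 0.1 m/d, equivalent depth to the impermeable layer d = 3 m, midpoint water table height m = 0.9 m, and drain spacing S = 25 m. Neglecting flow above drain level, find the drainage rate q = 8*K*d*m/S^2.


q = 8*K*d*m/S^2
q = 8*0.1*3*0.9/25^2
q = 2.1600 / 625

0.0035 m/d


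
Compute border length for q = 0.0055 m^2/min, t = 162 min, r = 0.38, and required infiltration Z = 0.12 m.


L = q*t/((1+r)*Z)
L = 0.0055*162/((1+0.38)*0.12)
L = 0.891/0.1656

5.3804 m


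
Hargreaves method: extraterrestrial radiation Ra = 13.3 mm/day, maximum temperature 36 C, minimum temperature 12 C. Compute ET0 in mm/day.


Tmean = (Tmax + Tmin)/2 = (36 + 12)/2 = 24.0
ET0 = 0.0023 * 13.3 * (24.0 + 17.8) * sqrt(36 - 12)
ET0 = 0.0023 * 13.3 * 41.8 * 4.898979

6.2641 mm/day


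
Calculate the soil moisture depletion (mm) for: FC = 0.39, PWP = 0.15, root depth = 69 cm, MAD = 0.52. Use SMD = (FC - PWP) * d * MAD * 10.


SMD = (FC - PWP) * d * MAD * 10
SMD = (0.39 - 0.15) * 69 * 0.52 * 10
SMD = 0.2400 * 69 * 0.52 * 10

86.1120 mm


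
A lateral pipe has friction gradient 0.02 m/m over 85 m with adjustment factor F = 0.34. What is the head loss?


hf = J * L * F = 0.02 * 85 * 0.34 = 0.5780 m

0.5780 m


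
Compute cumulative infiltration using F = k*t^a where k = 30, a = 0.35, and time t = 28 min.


F = k * t^a = 30 * 28^0.35
F = 30 * 3.210002

96.3001 mm


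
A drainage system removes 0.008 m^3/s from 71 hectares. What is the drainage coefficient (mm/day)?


DC = Q * 86400 / (A * 10000) * 1000
DC = 0.008 * 86400 / (71 * 10000) * 1000
DC = 691200.0000 / 710000

0.9735 mm/day


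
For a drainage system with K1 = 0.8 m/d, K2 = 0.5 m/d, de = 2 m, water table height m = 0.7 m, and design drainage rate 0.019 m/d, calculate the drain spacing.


S^2 = 8*K2*de*m/q + 4*K1*m^2/q
S^2 = 8*0.5*2*0.7/0.019 + 4*0.8*0.7^2/0.019
S = sqrt(377.2632)

19.4233 m


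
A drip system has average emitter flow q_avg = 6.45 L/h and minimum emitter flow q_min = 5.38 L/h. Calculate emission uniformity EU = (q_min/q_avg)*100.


EU = (q_min/q_avg)*100 = (5.38/6.45)*100 = 83.4109%

83.4109 %


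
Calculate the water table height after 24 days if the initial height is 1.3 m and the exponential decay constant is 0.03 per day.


m = m0 * exp(-k*t)
m = 1.3 * exp(-0.03 * 24)
m = 1.3 * exp(-0.7200)

0.6328 m


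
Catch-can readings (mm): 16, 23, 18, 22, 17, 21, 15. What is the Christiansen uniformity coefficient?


mean = 18.857143 mm
MAD = 2.693878 mm
CU = (1 - 2.693878/18.857143)*100

85.7143 %


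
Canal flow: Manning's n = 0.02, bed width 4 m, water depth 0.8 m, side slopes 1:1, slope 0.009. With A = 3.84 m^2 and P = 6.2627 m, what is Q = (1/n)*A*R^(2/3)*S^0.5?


R = A/P = 3.84/6.2627 = 0.613154
Q = (1/0.02) * 3.84 * 0.613154^(2/3) * 0.009^0.5

13.1463 m^3/s


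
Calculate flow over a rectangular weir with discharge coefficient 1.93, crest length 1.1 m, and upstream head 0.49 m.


Q = C * L * H^(3/2) = 1.93 * 1.1 * 0.49^1.5 = 1.93 * 1.1 * 0.343000

0.7282 m^3/s


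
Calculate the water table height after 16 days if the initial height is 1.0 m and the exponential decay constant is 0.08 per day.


m = m0 * exp(-k*t)
m = 1.0 * exp(-0.08 * 16)
m = 1.0 * exp(-1.2800)

0.2780 m


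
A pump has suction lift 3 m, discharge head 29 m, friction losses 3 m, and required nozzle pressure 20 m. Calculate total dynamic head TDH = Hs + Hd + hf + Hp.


TDH = Hs + Hd + hf + Hp = 3 + 29 + 3 + 20 = 55

55 m


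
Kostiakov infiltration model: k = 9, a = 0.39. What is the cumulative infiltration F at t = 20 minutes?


F = k * t^a = 9 * 20^0.39
F = 9 * 3.216634

28.9497 mm


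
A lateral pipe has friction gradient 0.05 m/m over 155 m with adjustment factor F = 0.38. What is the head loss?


hf = J * L * F = 0.05 * 155 * 0.38 = 2.9450 m

2.9450 m


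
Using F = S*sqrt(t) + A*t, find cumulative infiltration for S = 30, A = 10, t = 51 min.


F = S*sqrt(t) + A*t
F = 30*sqrt(51) + 10*51
F = 30*7.141428 + 510

724.2428 mm


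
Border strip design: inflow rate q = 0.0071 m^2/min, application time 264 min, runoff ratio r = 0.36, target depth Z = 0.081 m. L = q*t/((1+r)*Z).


L = q*t/((1+r)*Z)
L = 0.0071*264/((1+0.36)*0.081)
L = 1.8744/0.11016

17.0153 m


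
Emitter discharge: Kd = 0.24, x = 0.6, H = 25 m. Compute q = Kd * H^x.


q = Kd * H^x = 0.24 * 25^0.6 = 0.24 * 6.898648

1.6557 L/h


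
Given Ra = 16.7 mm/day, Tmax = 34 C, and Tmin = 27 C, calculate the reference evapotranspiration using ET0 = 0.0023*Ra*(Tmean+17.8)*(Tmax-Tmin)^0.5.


Tmean = (Tmax + Tmin)/2 = (34 + 27)/2 = 30.5
ET0 = 0.0023 * 16.7 * (30.5 + 17.8) * sqrt(34 - 27)
ET0 = 0.0023 * 16.7 * 48.3 * 2.645751

4.9084 mm/day


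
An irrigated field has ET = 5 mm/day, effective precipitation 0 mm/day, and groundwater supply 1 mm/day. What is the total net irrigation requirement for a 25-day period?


Daily deficit = ET - Pe - GW = 5 - 0 - 1 = 4 mm/day
NIR = 4 * 25 = 100 mm

100.0000 mm


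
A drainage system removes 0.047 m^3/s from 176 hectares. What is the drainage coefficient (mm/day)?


DC = Q * 86400 / (A * 10000) * 1000
DC = 0.047 * 86400 / (176 * 10000) * 1000
DC = 4060800.0000 / 1760000

2.3073 mm/day


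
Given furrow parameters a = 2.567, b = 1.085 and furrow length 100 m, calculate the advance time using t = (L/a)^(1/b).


t = (L/a)^(1/b)
t = (100/2.567)^(1/1.085)
t = 38.955980^(1/1.085)

29.2393 min


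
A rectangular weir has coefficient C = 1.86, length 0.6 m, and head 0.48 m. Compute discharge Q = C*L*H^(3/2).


Q = C * L * H^(3/2) = 1.86 * 0.6 * 0.48^1.5 = 1.86 * 0.6 * 0.332554

0.3711 m^3/s


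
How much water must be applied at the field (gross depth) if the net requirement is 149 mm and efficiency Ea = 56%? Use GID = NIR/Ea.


Ea = 56% = 0.56
GID = NIR / Ea = 149 / 0.56 = 266.0714 mm

266.0714 mm


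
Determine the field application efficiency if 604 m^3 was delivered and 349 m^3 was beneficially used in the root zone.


Ea = V_root / V_field * 100 = 349 / 604 * 100 = 57.7815%

57.7815 %


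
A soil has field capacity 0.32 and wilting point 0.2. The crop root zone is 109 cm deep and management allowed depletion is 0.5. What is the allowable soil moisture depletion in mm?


SMD = (FC - PWP) * d * MAD * 10
SMD = (0.32 - 0.2) * 109 * 0.5 * 10
SMD = 0.1200 * 109 * 0.5 * 10

65.4000 mm


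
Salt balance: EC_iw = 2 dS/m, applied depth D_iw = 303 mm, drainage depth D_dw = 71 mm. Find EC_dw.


EC_dw = EC_iw * D_iw / D_dw
EC_dw = 2 * 303 / 71
EC_dw = 606 / 71

8.5352 dS/m


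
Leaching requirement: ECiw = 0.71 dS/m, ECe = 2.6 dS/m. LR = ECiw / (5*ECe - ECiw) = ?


LR = ECiw / (5*ECe - ECiw)
LR = 0.71 / (5*2.6 - 0.71)
LR = 0.71 / 12.2900

0.0578


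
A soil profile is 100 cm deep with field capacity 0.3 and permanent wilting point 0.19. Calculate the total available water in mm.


AWC = (FC - PWP) * d * 10
AWC = (0.3 - 0.19) * 100 * 10
AWC = 0.1100 * 100 * 10

110.0000 mm


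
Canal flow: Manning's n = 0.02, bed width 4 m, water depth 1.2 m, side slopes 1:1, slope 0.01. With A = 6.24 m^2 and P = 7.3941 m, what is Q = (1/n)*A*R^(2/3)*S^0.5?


R = A/P = 6.24/7.3941 = 0.843916
Q = (1/0.02) * 6.24 * 0.843916^(2/3) * 0.01^0.5

27.8625 m^3/s


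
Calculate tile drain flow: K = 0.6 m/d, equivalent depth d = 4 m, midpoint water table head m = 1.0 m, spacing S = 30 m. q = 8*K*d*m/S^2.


q = 8*K*d*m/S^2
q = 8*0.6*4*1.0/30^2
q = 19.2000 / 900

0.0213 m/d


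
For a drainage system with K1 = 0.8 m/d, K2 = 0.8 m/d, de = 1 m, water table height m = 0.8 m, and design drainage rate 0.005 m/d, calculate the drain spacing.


S^2 = 8*K2*de*m/q + 4*K1*m^2/q
S^2 = 8*0.8*1*0.8/0.005 + 4*0.8*0.8^2/0.005
S = sqrt(1433.6000)

37.8629 m


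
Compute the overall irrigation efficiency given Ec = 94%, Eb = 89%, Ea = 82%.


Ec = 0.94, Eb = 0.89, Ea = 0.82
E = 0.94 * 0.89 * 0.82 * 100 = 68.6012%

68.6012 %


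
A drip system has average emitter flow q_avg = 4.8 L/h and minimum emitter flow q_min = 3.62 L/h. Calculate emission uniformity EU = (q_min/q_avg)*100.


EU = (q_min/q_avg)*100 = (3.62/4.8)*100 = 75.4167%

75.4167 %


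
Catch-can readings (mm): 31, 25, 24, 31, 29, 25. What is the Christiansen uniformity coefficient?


mean = 27.500000 mm
MAD = 2.833333 mm
CU = (1 - 2.833333/27.500000)*100

89.6970 %


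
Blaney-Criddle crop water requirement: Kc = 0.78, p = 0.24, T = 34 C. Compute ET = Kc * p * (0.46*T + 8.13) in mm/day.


ET = Kc * p * (0.46*T + 8.13)
ET = 0.78 * 0.24 * (0.46*34 + 8.13)
ET = 0.78 * 0.24 * 23.7700

4.4497 mm/day


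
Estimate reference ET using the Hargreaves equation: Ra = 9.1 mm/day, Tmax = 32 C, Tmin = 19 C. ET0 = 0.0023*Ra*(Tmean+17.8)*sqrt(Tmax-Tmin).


Tmean = (Tmax + Tmin)/2 = (32 + 19)/2 = 25.5
ET0 = 0.0023 * 9.1 * (25.5 + 17.8) * sqrt(32 - 19)
ET0 = 0.0023 * 9.1 * 43.3 * 3.605551

3.2676 mm/day


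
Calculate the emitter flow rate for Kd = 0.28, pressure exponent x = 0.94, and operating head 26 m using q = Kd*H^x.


q = Kd * H^x = 0.28 * 26^0.94 = 0.28 * 21.383311

5.9873 L/h


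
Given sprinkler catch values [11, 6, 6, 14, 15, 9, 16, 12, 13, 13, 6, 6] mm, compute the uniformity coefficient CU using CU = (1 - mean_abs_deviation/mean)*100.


mean = 10.583333 mm
MAD = 3.319444 mm
CU = (1 - 3.319444/10.583333)*100

68.6352 %


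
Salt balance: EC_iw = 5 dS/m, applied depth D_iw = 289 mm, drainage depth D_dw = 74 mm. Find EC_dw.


EC_dw = EC_iw * D_iw / D_dw
EC_dw = 5 * 289 / 74
EC_dw = 1445 / 74

19.5270 dS/m


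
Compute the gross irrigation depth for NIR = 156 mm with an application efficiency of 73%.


Ea = 73% = 0.73
GID = NIR / Ea = 156 / 0.73 = 213.6986 mm

213.6986 mm


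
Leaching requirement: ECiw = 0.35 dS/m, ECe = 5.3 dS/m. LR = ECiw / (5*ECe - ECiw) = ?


LR = ECiw / (5*ECe - ECiw)
LR = 0.35 / (5*5.3 - 0.35)
LR = 0.35 / 26.1500

0.0134


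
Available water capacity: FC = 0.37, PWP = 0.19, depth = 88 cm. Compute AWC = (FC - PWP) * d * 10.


AWC = (FC - PWP) * d * 10
AWC = (0.37 - 0.19) * 88 * 10
AWC = 0.1800 * 88 * 10

158.4000 mm


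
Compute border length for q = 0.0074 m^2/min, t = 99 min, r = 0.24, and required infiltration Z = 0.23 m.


L = q*t/((1+r)*Z)
L = 0.0074*99/((1+0.24)*0.23)
L = 0.7326/0.2852

2.5687 m


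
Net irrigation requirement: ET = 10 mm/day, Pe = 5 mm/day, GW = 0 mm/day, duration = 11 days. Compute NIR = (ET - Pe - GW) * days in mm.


Daily deficit = ET - Pe - GW = 10 - 5 - 0 = 5 mm/day
NIR = 5 * 11 = 55 mm

55.0000 mm


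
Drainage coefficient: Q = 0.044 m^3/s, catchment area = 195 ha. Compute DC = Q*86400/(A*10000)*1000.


DC = Q * 86400 / (A * 10000) * 1000
DC = 0.044 * 86400 / (195 * 10000) * 1000
DC = 3801600.0000 / 1950000

1.9495 mm/day


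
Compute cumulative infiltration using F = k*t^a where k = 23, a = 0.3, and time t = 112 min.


F = k * t^a = 23 * 112^0.3
F = 23 * 4.118750

94.7313 mm


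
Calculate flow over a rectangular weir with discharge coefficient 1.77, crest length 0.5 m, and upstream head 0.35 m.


Q = C * L * H^(3/2) = 1.77 * 0.5 * 0.35^1.5 = 1.77 * 0.5 * 0.207063

0.1833 m^3/s


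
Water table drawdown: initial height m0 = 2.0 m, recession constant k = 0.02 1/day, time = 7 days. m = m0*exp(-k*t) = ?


m = m0 * exp(-k*t)
m = 2.0 * exp(-0.02 * 7)
m = 2.0 * exp(-0.1400)

1.7387 m


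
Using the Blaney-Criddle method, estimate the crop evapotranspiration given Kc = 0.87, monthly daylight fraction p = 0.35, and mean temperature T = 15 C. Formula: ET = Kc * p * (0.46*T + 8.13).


ET = Kc * p * (0.46*T + 8.13)
ET = 0.87 * 0.35 * (0.46*15 + 8.13)
ET = 0.87 * 0.35 * 15.0300

4.5766 mm/day


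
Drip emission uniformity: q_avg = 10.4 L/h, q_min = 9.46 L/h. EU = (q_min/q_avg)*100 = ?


EU = (q_min/q_avg)*100 = (9.46/10.4)*100 = 90.9615%

90.9615 %


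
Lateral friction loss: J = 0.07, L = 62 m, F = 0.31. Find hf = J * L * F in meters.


hf = J * L * F = 0.07 * 62 * 0.31 = 1.3454 m

1.3454 m


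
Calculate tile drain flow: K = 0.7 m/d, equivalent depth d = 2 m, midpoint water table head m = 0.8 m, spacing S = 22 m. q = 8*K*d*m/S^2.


q = 8*K*d*m/S^2
q = 8*0.7*2*0.8/22^2
q = 8.9600 / 484

0.0185 m/d


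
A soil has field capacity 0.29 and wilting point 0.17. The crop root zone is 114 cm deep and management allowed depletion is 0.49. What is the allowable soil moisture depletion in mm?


SMD = (FC - PWP) * d * MAD * 10
SMD = (0.29 - 0.17) * 114 * 0.49 * 10
SMD = 0.1200 * 114 * 0.49 * 10

67.0320 mm


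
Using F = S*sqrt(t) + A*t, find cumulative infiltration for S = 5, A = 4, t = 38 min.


F = S*sqrt(t) + A*t
F = 5*sqrt(38) + 4*38
F = 5*6.164414 + 152

182.8221 mm


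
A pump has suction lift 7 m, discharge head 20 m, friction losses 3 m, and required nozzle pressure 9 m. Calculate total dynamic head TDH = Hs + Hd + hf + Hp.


TDH = Hs + Hd + hf + Hp = 7 + 20 + 3 + 9 = 39

39 m


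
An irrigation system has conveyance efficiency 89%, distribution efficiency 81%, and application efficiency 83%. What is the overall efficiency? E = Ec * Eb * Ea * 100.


Ec = 0.89, Eb = 0.81, Ea = 0.83
E = 0.89 * 0.81 * 0.83 * 100 = 59.8347%

59.8347 %


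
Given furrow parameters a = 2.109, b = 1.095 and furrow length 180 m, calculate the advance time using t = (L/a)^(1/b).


t = (L/a)^(1/b)
t = (180/2.109)^(1/1.095)
t = 85.348506^(1/1.095)

58.0296 min


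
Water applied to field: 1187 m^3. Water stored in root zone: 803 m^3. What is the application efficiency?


Ea = V_root / V_field * 100 = 803 / 1187 * 100 = 67.6495%

67.6495 %


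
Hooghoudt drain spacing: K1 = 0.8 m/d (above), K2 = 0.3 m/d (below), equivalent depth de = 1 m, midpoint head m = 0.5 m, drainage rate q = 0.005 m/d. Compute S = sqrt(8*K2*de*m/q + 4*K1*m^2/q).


S^2 = 8*K2*de*m/q + 4*K1*m^2/q
S^2 = 8*0.3*1*0.5/0.005 + 4*0.8*0.5^2/0.005
S = sqrt(400.0000)

20.0000 m


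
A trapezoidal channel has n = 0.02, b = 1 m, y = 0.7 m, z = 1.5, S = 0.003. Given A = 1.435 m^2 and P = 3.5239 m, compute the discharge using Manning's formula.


R = A/P = 1.435/3.5239 = 0.407219
Q = (1/0.02) * 1.435 * 0.407219^(2/3) * 0.003^0.5

2.1591 m^3/s


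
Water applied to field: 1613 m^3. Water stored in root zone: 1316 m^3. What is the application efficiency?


Ea = V_root / V_field * 100 = 1316 / 1613 * 100 = 81.5871%

81.5871 %


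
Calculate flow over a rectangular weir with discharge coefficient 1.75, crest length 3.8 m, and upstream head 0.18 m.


Q = C * L * H^(3/2) = 1.75 * 3.8 * 0.18^1.5 = 1.75 * 3.8 * 0.076368

0.5078 m^3/s


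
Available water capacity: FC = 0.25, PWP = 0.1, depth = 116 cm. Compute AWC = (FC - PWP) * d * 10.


AWC = (FC - PWP) * d * 10
AWC = (0.25 - 0.1) * 116 * 10
AWC = 0.1500 * 116 * 10

174.0000 mm


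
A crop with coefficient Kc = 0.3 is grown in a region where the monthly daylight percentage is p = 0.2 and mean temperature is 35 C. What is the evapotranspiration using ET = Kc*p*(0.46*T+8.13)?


ET = Kc * p * (0.46*T + 8.13)
ET = 0.3 * 0.2 * (0.46*35 + 8.13)
ET = 0.3 * 0.2 * 24.2300

1.4538 mm/day


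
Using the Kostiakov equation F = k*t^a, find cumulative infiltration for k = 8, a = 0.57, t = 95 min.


F = k * t^a = 8 * 95^0.57
F = 8 * 13.406100

107.2488 mm


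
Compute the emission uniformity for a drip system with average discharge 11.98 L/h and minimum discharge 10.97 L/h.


EU = (q_min/q_avg)*100 = (10.97/11.98)*100 = 91.5693%

91.5693 %


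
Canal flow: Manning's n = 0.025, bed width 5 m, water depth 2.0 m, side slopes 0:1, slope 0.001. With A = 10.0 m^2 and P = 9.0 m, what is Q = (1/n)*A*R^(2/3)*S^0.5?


R = A/P = 10.0/9.0 = 1.111111
Q = (1/0.025) * 10.0 * 1.111111^(2/3) * 0.001^0.5

13.5695 m^3/s


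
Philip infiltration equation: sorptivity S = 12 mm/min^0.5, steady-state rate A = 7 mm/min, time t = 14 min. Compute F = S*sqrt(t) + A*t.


F = S*sqrt(t) + A*t
F = 12*sqrt(14) + 7*14
F = 12*3.741657 + 98

142.8999 mm


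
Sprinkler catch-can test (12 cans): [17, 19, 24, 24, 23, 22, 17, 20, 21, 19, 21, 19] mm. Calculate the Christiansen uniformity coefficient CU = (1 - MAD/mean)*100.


mean = 20.500000 mm
MAD = 2.000000 mm
CU = (1 - 2.000000/20.500000)*100

90.2439 %


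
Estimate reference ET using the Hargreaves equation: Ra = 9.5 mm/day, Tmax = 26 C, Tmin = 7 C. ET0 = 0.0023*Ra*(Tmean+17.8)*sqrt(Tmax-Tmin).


Tmean = (Tmax + Tmin)/2 = (26 + 7)/2 = 16.5
ET0 = 0.0023 * 9.5 * (16.5 + 17.8) * sqrt(26 - 7)
ET0 = 0.0023 * 9.5 * 34.3 * 4.358899

3.2668 mm/day


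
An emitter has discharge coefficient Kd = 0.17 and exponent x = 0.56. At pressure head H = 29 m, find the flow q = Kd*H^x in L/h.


q = Kd * H^x = 0.17 * 29^0.56 = 0.17 * 6.590872

1.1204 L/h


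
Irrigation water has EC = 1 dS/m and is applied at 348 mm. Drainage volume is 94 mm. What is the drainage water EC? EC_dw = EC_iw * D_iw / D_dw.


EC_dw = EC_iw * D_iw / D_dw
EC_dw = 1 * 348 / 94
EC_dw = 348 / 94

3.7021 dS/m


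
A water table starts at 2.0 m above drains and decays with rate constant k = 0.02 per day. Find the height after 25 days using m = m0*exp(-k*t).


m = m0 * exp(-k*t)
m = 2.0 * exp(-0.02 * 25)
m = 2.0 * exp(-0.5000)

1.2131 m


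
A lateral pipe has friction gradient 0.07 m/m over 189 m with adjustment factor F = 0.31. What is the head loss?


hf = J * L * F = 0.07 * 189 * 0.31 = 4.1013 m

4.1013 m


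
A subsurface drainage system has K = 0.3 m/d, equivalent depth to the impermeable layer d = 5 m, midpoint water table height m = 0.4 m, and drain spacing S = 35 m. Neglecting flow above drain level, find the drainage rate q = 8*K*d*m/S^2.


q = 8*K*d*m/S^2
q = 8*0.3*5*0.4/35^2
q = 4.8000 / 1225

0.0039 m/d


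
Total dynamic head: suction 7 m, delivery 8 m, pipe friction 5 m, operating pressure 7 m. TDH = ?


TDH = Hs + Hd + hf + Hp = 7 + 8 + 5 + 7 = 27

27 m


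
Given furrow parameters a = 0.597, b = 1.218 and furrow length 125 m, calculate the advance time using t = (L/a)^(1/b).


t = (L/a)^(1/b)
t = (125/0.597)^(1/1.218)
t = 209.380235^(1/1.218)

80.4508 min


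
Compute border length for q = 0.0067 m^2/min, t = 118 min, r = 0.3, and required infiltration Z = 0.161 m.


L = q*t/((1+r)*Z)
L = 0.0067*118/((1+0.3)*0.161)
L = 0.7906/0.2093

3.7774 m


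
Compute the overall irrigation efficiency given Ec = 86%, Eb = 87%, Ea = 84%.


Ec = 0.86, Eb = 0.87, Ea = 0.84
E = 0.86 * 0.87 * 0.84 * 100 = 62.8488%

62.8488 %


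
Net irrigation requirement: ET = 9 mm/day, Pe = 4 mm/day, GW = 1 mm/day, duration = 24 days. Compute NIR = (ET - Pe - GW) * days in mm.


Daily deficit = ET - Pe - GW = 9 - 4 - 1 = 4 mm/day
NIR = 4 * 24 = 96 mm

96.0000 mm


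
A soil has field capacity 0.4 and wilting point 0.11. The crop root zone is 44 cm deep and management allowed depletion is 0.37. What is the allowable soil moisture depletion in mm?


SMD = (FC - PWP) * d * MAD * 10
SMD = (0.4 - 0.11) * 44 * 0.37 * 10
SMD = 0.2900 * 44 * 0.37 * 10

47.2120 mm


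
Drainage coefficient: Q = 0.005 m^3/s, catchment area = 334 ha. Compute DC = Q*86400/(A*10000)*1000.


DC = Q * 86400 / (A * 10000) * 1000
DC = 0.005 * 86400 / (334 * 10000) * 1000
DC = 432000.0000 / 3340000

0.1293 mm/day


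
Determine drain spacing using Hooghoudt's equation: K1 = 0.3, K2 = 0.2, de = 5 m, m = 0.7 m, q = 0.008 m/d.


S^2 = 8*K2*de*m/q + 4*K1*m^2/q
S^2 = 8*0.2*5*0.7/0.008 + 4*0.3*0.7^2/0.008
S = sqrt(773.5000)

27.8119 m


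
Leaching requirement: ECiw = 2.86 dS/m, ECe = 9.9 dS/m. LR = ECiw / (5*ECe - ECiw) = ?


LR = ECiw / (5*ECe - ECiw)
LR = 2.86 / (5*9.9 - 2.86)
LR = 2.86 / 46.6400

0.0613


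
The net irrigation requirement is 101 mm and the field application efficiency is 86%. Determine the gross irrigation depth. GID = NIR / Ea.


Ea = 86% = 0.86
GID = NIR / Ea = 101 / 0.86 = 117.4419 mm

117.4419 mm


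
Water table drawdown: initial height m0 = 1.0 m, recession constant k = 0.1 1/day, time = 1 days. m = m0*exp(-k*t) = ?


m = m0 * exp(-k*t)
m = 1.0 * exp(-0.1 * 1)
m = 1.0 * exp(-0.1000)

0.9048 m


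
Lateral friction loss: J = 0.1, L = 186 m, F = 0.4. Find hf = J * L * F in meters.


hf = J * L * F = 0.1 * 186 * 0.4 = 7.4400 m

7.4400 m


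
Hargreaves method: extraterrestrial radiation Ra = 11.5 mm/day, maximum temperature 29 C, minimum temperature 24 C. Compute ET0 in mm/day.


Tmean = (Tmax + Tmin)/2 = (29 + 24)/2 = 26.5
ET0 = 0.0023 * 11.5 * (26.5 + 17.8) * sqrt(29 - 24)
ET0 = 0.0023 * 11.5 * 44.3 * 2.236068

2.6201 mm/day


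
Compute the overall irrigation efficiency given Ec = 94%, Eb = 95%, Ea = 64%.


Ec = 0.94, Eb = 0.95, Ea = 0.64
E = 0.94 * 0.95 * 0.64 * 100 = 57.1520%

57.1520 %


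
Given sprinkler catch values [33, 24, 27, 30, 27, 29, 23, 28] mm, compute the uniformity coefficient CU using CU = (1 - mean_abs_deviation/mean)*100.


mean = 27.625000 mm
MAD = 2.375000 mm
CU = (1 - 2.375000/27.625000)*100

91.4027 %


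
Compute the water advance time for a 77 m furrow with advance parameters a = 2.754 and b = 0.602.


t = (L/a)^(1/b)
t = (77/2.754)^(1/0.602)
t = 27.959332^(1/0.602)

252.8532 min


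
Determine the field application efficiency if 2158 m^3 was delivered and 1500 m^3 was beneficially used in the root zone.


Ea = V_root / V_field * 100 = 1500 / 2158 * 100 = 69.5088%

69.5088 %


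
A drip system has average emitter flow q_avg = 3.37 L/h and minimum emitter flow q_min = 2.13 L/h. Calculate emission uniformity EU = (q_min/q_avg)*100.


EU = (q_min/q_avg)*100 = (2.13/3.37)*100 = 63.2047%

63.2047 %


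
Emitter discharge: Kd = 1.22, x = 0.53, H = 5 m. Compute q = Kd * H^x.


q = Kd * H^x = 1.22 * 5^0.53 = 1.22 * 2.346681

2.8630 L/h


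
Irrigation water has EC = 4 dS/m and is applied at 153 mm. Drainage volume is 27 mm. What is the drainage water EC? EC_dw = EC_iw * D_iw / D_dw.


EC_dw = EC_iw * D_iw / D_dw
EC_dw = 4 * 153 / 27
EC_dw = 612 / 27

22.6667 dS/m


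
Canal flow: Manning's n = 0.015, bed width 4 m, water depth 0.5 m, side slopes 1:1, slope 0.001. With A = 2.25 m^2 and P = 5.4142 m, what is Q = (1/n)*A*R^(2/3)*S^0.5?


R = A/P = 2.25/5.4142 = 0.415574
Q = (1/0.015) * 2.25 * 0.415574^(2/3) * 0.001^0.5

2.6415 m^3/s


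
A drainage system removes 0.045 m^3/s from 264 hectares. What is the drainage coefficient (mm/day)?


DC = Q * 86400 / (A * 10000) * 1000
DC = 0.045 * 86400 / (264 * 10000) * 1000
DC = 3888000.0000 / 2640000

1.4727 mm/day


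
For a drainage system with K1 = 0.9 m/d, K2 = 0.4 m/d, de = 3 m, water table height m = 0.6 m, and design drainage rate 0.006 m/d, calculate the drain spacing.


S^2 = 8*K2*de*m/q + 4*K1*m^2/q
S^2 = 8*0.4*3*0.6/0.006 + 4*0.9*0.6^2/0.006
S = sqrt(1176.0000)

34.2929 m


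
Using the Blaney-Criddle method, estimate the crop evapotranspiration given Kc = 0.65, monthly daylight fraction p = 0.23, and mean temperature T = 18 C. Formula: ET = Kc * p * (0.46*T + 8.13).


ET = Kc * p * (0.46*T + 8.13)
ET = 0.65 * 0.23 * (0.46*18 + 8.13)
ET = 0.65 * 0.23 * 16.4100

2.4533 mm/day


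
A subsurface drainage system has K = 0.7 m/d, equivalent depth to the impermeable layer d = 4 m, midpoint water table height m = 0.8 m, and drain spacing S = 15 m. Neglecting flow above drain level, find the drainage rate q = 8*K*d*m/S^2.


q = 8*K*d*m/S^2
q = 8*0.7*4*0.8/15^2
q = 17.9200 / 225

0.0796 m/d


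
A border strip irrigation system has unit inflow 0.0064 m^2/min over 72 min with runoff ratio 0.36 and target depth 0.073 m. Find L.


L = q*t/((1+r)*Z)
L = 0.0064*72/((1+0.36)*0.073)
L = 0.4608/0.09928

4.6414 m


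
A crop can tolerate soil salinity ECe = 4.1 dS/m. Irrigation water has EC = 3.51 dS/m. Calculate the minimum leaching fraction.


LR = ECiw / (5*ECe - ECiw)
LR = 3.51 / (5*4.1 - 3.51)
LR = 3.51 / 16.9900

0.2066


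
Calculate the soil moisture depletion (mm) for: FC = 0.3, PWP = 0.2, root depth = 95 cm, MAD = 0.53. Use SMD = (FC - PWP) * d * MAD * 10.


SMD = (FC - PWP) * d * MAD * 10
SMD = (0.3 - 0.2) * 95 * 0.53 * 10
SMD = 0.1000 * 95 * 0.53 * 10

50.3500 mm


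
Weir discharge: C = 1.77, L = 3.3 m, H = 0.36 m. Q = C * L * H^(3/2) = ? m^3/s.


Q = C * L * H^(3/2) = 1.77 * 3.3 * 0.36^1.5 = 1.77 * 3.3 * 0.216000

1.2617 m^3/s


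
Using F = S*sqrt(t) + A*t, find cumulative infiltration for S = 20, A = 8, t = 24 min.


F = S*sqrt(t) + A*t
F = 20*sqrt(24) + 8*24
F = 20*4.898979 + 192

289.9796 mm


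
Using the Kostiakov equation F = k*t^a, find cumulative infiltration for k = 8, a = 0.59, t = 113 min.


F = k * t^a = 8 * 113^0.59
F = 8 * 16.267330

130.1386 mm


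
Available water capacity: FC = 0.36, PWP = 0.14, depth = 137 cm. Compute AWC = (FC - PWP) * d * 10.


AWC = (FC - PWP) * d * 10
AWC = (0.36 - 0.14) * 137 * 10
AWC = 0.2200 * 137 * 10

301.4000 mm


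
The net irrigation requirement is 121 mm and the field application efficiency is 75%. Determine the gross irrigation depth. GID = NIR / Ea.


Ea = 75% = 0.75
GID = NIR / Ea = 121 / 0.75 = 161.3333 mm

161.3333 mm


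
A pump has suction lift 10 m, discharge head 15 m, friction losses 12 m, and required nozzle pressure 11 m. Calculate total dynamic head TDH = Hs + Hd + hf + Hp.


TDH = Hs + Hd + hf + Hp = 10 + 15 + 12 + 11 = 48

48 m


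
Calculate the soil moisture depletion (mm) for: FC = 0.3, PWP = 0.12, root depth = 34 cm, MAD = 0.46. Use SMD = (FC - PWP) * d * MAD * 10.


SMD = (FC - PWP) * d * MAD * 10
SMD = (0.3 - 0.12) * 34 * 0.46 * 10
SMD = 0.1800 * 34 * 0.46 * 10

28.1520 mm
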